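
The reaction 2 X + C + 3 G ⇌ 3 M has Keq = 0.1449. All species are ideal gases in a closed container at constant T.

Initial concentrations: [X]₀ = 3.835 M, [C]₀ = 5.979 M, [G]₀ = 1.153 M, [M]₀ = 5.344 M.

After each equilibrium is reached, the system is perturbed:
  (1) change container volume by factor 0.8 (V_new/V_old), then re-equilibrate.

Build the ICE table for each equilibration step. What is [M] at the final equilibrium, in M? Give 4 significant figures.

[M]_eq = 6.136 M

Q₀ = 1.132 vs Keq = 0.1449 ⇒ Q>K, reverse
Step 1:
                    X           C           G           M
  Initial       3.835       5.979       1.153       5.344
  Change       0.4524      0.2262      0.6786     -0.6786
  Equil         4.287       6.205       1.832       4.665
  solve Keq expr → x = -0.2262; check Q = 0.1449
Then change container volume by factor 0.8 (V_new/V_old).
Step 2:
                    X           C           G           M
  Initial       5.359       7.756       2.289       5.832
  Change      -0.2025     -0.1012     -0.3037      0.3037
  Equil         5.157       7.655       1.986       6.136
  solve Keq expr → x = 0.1012; check Q = 0.1449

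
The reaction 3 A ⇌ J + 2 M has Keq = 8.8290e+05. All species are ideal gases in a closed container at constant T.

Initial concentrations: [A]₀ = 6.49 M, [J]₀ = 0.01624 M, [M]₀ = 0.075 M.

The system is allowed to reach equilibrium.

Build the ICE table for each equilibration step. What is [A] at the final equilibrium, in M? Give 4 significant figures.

Q₀ = 3.3418e-07 vs Keq = 8.8290e+05 ⇒ Q<K, forward
Step 1:
                   A          J          M
  I             6.49    0.01624      0.075
  C           -6.454      2.151      4.303
  E           0.0361      2.168      4.378
  solve Keq expr → x = 2.151; check Q = 8.8290e+05

[A]_eq = 0.0361 M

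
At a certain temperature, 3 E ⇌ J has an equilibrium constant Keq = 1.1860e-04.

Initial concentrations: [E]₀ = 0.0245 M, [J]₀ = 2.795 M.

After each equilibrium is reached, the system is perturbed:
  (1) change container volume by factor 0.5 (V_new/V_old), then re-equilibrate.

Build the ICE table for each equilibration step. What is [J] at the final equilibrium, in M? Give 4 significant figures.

[J]_eq = 0.4412 M

Q₀ = 1.9006e+05 vs Keq = 1.1860e-04 ⇒ Q>K, reverse
Step 1:
                    E           J
  init         0.0245       2.795
  Δ             8.188      -2.729
  eq            8.212     0.06569
  solve Keq expr → x = -2.729; check Q = 1.1860e-04
Then change container volume by factor 0.5 (V_new/V_old).
Step 2:
                    E           J
  init          16.42      0.1314
  Δ           -0.9296      0.3099
  eq             15.5      0.4412
  solve Keq expr → x = 0.3099; check Q = 1.1860e-04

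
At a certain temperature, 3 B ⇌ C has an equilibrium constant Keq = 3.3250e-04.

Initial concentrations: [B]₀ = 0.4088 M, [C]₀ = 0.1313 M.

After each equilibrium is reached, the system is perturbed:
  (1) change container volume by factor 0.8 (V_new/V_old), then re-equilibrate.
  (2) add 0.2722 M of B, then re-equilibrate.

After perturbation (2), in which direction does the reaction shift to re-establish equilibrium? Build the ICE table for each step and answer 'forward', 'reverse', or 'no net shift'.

Q₀ = 1.922 vs Keq = 3.3250e-04 ⇒ Q>K, reverse
Step 1:
                    B           C
  Initial      0.4088      0.1313
  Change       0.3934     -0.1311
  Equil        0.8022  1.7164e-04
  solve Keq expr → x = -0.1311; check Q = 3.3250e-04
Then change container volume by factor 0.8 (V_new/V_old).
Step 2:
                    B           C
  Initial       1.003  2.1455e-04
  Change  -3.6096e-04  1.2032e-04
  Equil         1.002  3.3487e-04
  solve Keq expr → x = 1.2032e-04; check Q = 3.3250e-04
Then add 0.2722 M of B.
Step 3:
                    B           C
  Initial       1.275  3.3487e-04
  Change    -0.001056  3.5189e-04
  Equil         1.274  6.8676e-04
  solve Keq expr → x = 3.5189e-04; check Q = 3.3250e-04

Direction: forward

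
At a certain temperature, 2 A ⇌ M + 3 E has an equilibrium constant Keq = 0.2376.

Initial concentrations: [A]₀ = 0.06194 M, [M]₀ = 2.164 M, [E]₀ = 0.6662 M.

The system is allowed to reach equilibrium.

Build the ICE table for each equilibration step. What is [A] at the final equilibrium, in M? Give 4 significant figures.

[A]_eq = 0.3453 M

Q₀ = 166.8 vs Keq = 0.2376 ⇒ Q>K, reverse
Step 1:
                   A          M          E
  Initial    0.06194      2.164     0.6662
  Change      0.2834    -0.1417    -0.4251
  Equil       0.3453      2.022     0.2411
  solve Keq expr → x = -0.1417; check Q = 0.2376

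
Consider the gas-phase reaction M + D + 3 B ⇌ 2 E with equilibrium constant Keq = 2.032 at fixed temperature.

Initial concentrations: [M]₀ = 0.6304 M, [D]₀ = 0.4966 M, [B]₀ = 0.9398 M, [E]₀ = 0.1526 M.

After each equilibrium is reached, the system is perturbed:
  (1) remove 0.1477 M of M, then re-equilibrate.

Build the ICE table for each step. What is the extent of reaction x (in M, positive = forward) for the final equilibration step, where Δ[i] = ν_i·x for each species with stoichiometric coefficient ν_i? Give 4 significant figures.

Q₀ = 0.08961 vs Keq = 2.032 ⇒ Q<K, forward
Step 1:
                   M          D          B          E
  I           0.6304     0.4966     0.9398     0.1526
  C         -0.09648   -0.09648    -0.2894      0.193
  E           0.5339     0.4001     0.6504     0.3456
  solve Keq expr → x = 0.09648; check Q = 2.032
Then remove 0.1477 M of M.
Step 2:
                   M          D          B          E
  I           0.3862     0.4001     0.6504     0.3456
  C          0.01063    0.01063    0.03188   -0.02125
  E           0.3968     0.4107     0.6822     0.3243
  solve Keq expr → x = -0.01063; check Q = 2.032

x = -0.01063 M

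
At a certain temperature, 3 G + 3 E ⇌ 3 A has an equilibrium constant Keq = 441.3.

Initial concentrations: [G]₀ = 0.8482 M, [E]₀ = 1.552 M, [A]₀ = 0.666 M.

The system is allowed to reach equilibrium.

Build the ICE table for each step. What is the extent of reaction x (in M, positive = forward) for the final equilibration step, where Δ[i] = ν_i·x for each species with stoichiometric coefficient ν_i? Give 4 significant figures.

x = 0.2183 M

Q₀ = 0.1295 vs Keq = 441.3 ⇒ Q<K, forward
Step 1:
                    G           E           A
  I            0.8482       1.552       0.666
  C           -0.6548     -0.6548      0.6548
  E            0.1934      0.8972       1.321
  solve Keq expr → x = 0.2183; check Q = 441.3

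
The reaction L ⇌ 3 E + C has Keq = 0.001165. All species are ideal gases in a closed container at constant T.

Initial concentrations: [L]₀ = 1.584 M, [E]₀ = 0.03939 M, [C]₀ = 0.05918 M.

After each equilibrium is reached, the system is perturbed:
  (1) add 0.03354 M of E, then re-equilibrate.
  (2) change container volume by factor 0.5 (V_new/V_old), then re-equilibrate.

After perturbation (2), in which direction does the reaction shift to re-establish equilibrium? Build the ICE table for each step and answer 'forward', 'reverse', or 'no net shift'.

Direction: reverse

Q₀ = 2.2834e-06 vs Keq = 0.001165 ⇒ Q<K, forward
Step 1:
                  L         E         C
  Initial     1.584   0.03939   0.05918
  Change   -0.06718    0.2015   0.06718
  Equil       1.517    0.2409    0.1264
  solve Keq expr → x = 0.06718; check Q = 0.001165
Then add 0.03354 M of E.
Step 2:
                  L         E         C
  Initial     1.517    0.2745    0.1264
  Change   0.009012  -0.02704 -0.009012
  Equil       1.526    0.2474    0.1173
  solve Keq expr → x = -0.009012; check Q = 0.001165
Then change container volume by factor 0.5 (V_new/V_old).
Step 3:
                  L         E         C
  Initial     3.052    0.4949    0.2347
  Change     0.0712   -0.2136   -0.0712
  Equil       3.123    0.2813    0.1635
  solve Keq expr → x = -0.0712; check Q = 0.001165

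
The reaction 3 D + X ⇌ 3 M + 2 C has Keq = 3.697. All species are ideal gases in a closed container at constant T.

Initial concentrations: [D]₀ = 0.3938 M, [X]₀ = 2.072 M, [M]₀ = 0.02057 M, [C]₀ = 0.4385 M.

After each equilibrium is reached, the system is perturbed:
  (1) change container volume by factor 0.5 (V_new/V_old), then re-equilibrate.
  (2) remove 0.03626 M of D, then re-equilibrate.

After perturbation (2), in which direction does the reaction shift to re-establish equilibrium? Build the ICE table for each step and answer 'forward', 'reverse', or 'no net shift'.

Q₀ = 1.3226e-05 vs Keq = 3.697 ⇒ Q<K, forward
Step 1:
                  D         X         M         C
  init       0.3938     2.072   0.02057    0.4385
  Δ         -0.2804  -0.09347    0.2804    0.1869
  eq         0.1134     1.979     0.301    0.6254
  solve Keq expr → x = 0.09347; check Q = 3.697
Then change container volume by factor 0.5 (V_new/V_old).
Step 2:
                  D         X         M         C
  init       0.2268     3.957     0.602     1.251
  Δ         0.03736   0.01245  -0.03736  -0.02491
  eq         0.2642      3.97    0.5646     1.226
  solve Keq expr → x = -0.01245; check Q = 3.697
Then remove 0.03626 M of D.
Step 3:
                  D         X         M         C
  init       0.2279      3.97    0.5646     1.226
  Δ         0.02314  0.007714  -0.02314  -0.01543
  eq          0.251     3.977    0.5414     1.211
  solve Keq expr → x = -0.007714; check Q = 3.697

Direction: reverse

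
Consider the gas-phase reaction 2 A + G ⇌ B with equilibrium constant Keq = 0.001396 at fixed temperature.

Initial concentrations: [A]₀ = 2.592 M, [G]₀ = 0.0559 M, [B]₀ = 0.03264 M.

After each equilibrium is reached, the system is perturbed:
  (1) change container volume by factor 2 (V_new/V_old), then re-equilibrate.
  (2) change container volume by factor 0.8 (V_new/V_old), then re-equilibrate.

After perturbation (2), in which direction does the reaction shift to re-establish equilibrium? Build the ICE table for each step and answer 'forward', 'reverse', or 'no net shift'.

Direction: forward

Q₀ = 0.08691 vs Keq = 0.001396 ⇒ Q>K, reverse
Step 1:
                    A           G           B
  I             2.592      0.0559     0.03264
  C           0.06355     0.03178    -0.03178
  E             2.656     0.08768  8.6314e-04
  solve Keq expr → x = -0.03178; check Q = 0.001396
Then change container volume by factor 2 (V_new/V_old).
Step 2:
                    A           G           B
  I             1.328     0.04384  4.3157e-04
  C        6.4555e-04  3.2278e-04 -3.2278e-04
  E             1.328     0.04416  1.0879e-04
  solve Keq expr → x = -3.2278e-04; check Q = 0.001396
Then change container volume by factor 0.8 (V_new/V_old).
Step 3:
                    A           G           B
  I             1.661      0.0552  1.3599e-04
  C       -1.5233e-04 -7.6163e-05  7.6163e-05
  E              1.66     0.05513  2.1215e-04
  solve Keq expr → x = 7.6163e-05; check Q = 0.001396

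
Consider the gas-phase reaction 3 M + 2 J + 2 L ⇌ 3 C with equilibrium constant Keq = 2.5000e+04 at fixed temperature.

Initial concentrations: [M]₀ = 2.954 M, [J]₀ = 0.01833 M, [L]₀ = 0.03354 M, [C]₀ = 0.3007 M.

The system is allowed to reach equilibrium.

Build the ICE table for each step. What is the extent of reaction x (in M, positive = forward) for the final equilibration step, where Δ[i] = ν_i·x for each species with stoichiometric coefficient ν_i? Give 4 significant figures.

x = 0.004614 M

Q₀ = 2791 vs Keq = 2.5000e+04 ⇒ Q<K, forward
Step 1:
                  M         J         L         C
  I           2.954   0.01833   0.03354    0.3007
  C        -0.01384 -0.009228 -0.009228   0.01384
  E            2.94  0.009102   0.02431    0.3145
  solve Keq expr → x = 0.004614; check Q = 2.5000e+04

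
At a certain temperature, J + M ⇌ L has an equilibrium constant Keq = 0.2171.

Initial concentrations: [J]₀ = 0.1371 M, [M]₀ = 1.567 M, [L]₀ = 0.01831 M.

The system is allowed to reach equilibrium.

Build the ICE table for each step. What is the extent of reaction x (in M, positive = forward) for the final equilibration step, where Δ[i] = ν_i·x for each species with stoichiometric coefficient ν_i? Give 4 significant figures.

x = 0.02075 M

Q₀ = 0.08523 vs Keq = 0.2171 ⇒ Q<K, forward
Step 1:
                    J           M           L
  Initial      0.1371       1.567     0.01831
  Change     -0.02075    -0.02075     0.02075
  Equil        0.1164       1.546     0.03906
  solve Keq expr → x = 0.02075; check Q = 0.2171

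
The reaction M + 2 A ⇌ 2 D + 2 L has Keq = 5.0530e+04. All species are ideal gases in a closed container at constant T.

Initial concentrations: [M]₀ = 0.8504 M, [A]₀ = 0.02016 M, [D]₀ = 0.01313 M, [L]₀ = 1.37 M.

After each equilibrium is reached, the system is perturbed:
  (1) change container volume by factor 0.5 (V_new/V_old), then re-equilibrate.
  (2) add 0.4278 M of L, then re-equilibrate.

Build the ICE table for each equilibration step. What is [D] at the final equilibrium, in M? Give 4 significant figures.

[D]_eq = 0.06586 M

Q₀ = 0.9362 vs Keq = 5.0530e+04 ⇒ Q<K, forward
Step 1:
                   M          A          D          L
  Initial     0.8504    0.02016    0.01313       1.37
  Change   -0.009968   -0.01994    0.01994    0.01994
  Equil       0.8404 2.2303e-04    0.03307       1.39
  solve Keq expr → x = 0.009968; check Q = 5.0530e+04
Then change container volume by factor 0.5 (V_new/V_old).
Step 2:
                   M          A          D          L
  Initial      1.681 4.4606e-04    0.06613       2.78
  Change  9.1480e-05 1.8296e-04 -1.8296e-04 -1.8296e-04
  Equil        1.681 6.2902e-04    0.06595       2.78
  solve Keq expr → x = -9.1480e-05; check Q = 5.0530e+04
Then add 0.4278 M of L.
Step 3:
                   M          A          D          L
  Initial      1.681 6.2902e-04    0.06595      3.207
  Change  4.7861e-05 9.5722e-05 -9.5722e-05 -9.5722e-05
  Equil        1.681 7.2474e-04    0.06586      3.207
  solve Keq expr → x = -4.7861e-05; check Q = 5.0530e+04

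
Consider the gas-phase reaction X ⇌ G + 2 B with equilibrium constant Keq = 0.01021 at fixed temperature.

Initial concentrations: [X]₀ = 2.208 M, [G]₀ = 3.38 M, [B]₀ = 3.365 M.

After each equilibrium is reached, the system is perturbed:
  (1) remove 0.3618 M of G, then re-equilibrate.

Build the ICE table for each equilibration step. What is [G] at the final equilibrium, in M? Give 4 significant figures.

Q₀ = 17.33 vs Keq = 0.01021 ⇒ Q>K, reverse
Step 1:
                  X         G         B
  Initial     2.208      3.38     3.365
  Change      1.608    -1.608    -3.217
  Equil       3.816     1.772    0.1483
  solve Keq expr → x = -1.608; check Q = 0.01021
Then remove 0.3618 M of G.
Step 2:
                  X         G         B
  Initial     3.816      1.41    0.1483
  Change  -0.008625  0.008625   0.01725
  Equil       3.808     1.418    0.1656
  solve Keq expr → x = 0.008625; check Q = 0.01021

[G]_eq = 1.418 M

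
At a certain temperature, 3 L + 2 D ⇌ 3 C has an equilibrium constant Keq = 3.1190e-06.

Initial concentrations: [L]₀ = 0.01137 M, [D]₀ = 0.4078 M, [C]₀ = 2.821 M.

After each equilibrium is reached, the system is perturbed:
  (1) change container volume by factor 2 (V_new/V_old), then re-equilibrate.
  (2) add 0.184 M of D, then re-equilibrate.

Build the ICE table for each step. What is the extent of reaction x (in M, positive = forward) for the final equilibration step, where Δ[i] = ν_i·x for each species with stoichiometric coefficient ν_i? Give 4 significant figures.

x = 7.5986e-04 M

Q₀ = 9.1840e+07 vs Keq = 3.1190e-06 ⇒ Q>K, reverse
Step 1:
                  L         D         C
  init      0.01137    0.4078     2.821
  Δ           2.752     1.835    -2.752
  eq          2.763     2.242   0.06917
  solve Keq expr → x = -0.9173; check Q = 3.1190e-06
Then change container volume by factor 2 (V_new/V_old).
Step 2:
                  L         D         C
  init        1.382     1.121   0.03458
  Δ         0.01249  0.008328  -0.01249
  eq          1.394      1.13   0.02209
  solve Keq expr → x = -0.004164; check Q = 3.1190e-06
Then add 0.184 M of D.
Step 3:
                  L         D         C
  init        1.394     1.314   0.02209
  Δ        -0.00228  -0.00152   0.00228
  eq          1.392     1.312   0.02437
  solve Keq expr → x = 7.5986e-04; check Q = 3.1190e-06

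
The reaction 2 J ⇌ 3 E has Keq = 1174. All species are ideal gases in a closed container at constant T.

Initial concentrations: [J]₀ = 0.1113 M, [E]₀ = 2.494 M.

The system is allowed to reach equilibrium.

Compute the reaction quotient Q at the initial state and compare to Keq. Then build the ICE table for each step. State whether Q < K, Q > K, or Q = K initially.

Q₀ = 1252 vs Keq = 1174 ⇒ Q>K, reverse
Step 1:
                   J          E
  Initial     0.1113      2.494
  Change    0.003308  -0.004961
  Equil       0.1146      2.489
  solve Keq expr → x = -0.001654; check Q = 1174

Q₀ = 1252; Q > K (proceeds reverse)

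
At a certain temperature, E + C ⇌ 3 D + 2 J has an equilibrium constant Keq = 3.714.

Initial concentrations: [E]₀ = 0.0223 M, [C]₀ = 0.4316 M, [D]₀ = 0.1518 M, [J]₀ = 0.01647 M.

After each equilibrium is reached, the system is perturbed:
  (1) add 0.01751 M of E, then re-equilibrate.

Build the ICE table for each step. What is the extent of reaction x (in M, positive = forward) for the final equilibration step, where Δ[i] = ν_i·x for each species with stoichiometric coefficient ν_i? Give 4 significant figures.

x = 0.01741 M

Q₀ = 9.8586e-05 vs Keq = 3.714 ⇒ Q<K, forward
Step 1:
                    E           C           D           J
  I            0.0223      0.4316      0.1518     0.01647
  C          -0.02227    -0.02227     0.06682     0.04455
  E        2.5592e-05      0.4093      0.2186     0.06102
  solve Keq expr → x = 0.02227; check Q = 3.714
Then add 0.01751 M of E.
Step 2:
                    E           C           D           J
  I           0.01754      0.4093      0.2186     0.06102
  C          -0.01741    -0.01741     0.05223     0.03482
  E        1.2539e-04      0.3919      0.2709     0.09584
  solve Keq expr → x = 0.01741; check Q = 3.714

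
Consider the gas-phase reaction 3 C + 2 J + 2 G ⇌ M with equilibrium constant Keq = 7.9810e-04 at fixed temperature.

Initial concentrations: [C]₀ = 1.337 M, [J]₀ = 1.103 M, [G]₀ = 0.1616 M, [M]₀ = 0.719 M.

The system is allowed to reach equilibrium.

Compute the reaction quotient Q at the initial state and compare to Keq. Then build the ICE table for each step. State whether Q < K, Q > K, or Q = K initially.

Q₀ = 9.469; Q > K (proceeds reverse)

Q₀ = 9.469 vs Keq = 7.9810e-04 ⇒ Q>K, reverse
Step 1:
                  C         J         G         M
  Initial     1.337     1.103    0.1616     0.719
  Change      1.656     1.104     1.104    -0.552
  Equil       2.993     2.207     1.266     0.167
  solve Keq expr → x = -0.552; check Q = 7.9810e-04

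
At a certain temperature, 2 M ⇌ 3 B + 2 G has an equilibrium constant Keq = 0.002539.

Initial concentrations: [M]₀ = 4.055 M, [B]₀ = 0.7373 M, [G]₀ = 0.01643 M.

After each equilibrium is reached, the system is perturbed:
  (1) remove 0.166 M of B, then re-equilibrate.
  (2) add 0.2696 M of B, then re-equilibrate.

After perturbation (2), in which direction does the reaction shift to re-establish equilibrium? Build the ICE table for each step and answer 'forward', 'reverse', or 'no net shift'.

Q₀ = 6.5800e-06 vs Keq = 0.002539 ⇒ Q<K, forward
Step 1:
                   M          B          G
  Initial      4.055     0.7373    0.01643
  Change     -0.1778     0.2667     0.1778
  Equil        3.877      1.004     0.1942
  solve Keq expr → x = 0.08889; check Q = 0.002539
Then remove 0.166 M of B.
Step 2:
                   M          B          G
  Initial      3.877      0.838     0.1942
  Change    -0.03573    0.05359    0.03573
  Equil        3.841     0.8916     0.2299
  solve Keq expr → x = 0.01786; check Q = 0.002539
Then add 0.2696 M of B.
Step 3:
                   M          B          G
  Initial      3.841      1.161     0.2299
  Change     0.05477   -0.08216   -0.05477
  Equil        3.896      1.079     0.1752
  solve Keq expr → x = -0.02739; check Q = 0.002539

Direction: reverse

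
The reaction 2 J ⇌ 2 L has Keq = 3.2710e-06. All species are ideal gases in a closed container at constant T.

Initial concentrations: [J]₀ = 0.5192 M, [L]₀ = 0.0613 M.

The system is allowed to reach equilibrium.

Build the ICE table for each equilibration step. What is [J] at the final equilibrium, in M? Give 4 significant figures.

Q₀ = 0.01394 vs Keq = 3.2710e-06 ⇒ Q>K, reverse
Step 1:
                   J          L
  Initial     0.5192     0.0613
  Change     0.06025   -0.06025
  Equil       0.5795   0.001048
  solve Keq expr → x = -0.03013; check Q = 3.2710e-06

[J]_eq = 0.5795 M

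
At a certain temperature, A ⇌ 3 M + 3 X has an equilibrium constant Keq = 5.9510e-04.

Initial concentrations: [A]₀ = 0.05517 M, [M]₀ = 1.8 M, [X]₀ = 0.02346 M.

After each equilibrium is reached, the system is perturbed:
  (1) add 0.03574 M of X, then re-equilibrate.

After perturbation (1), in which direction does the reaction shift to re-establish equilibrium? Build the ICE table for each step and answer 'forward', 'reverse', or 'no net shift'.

Q₀ = 0.001365 vs Keq = 5.9510e-04 ⇒ Q>K, reverse
Step 1:
                  A         M         X
  init      0.05517       1.8   0.02346
  Δ        0.001808 -0.005424 -0.005424
  eq        0.05698     1.795   0.01804
  solve Keq expr → x = -0.001808; check Q = 5.9510e-04
Then add 0.03574 M of X.
Step 2:
                  A         M         X
  init      0.05698     1.795   0.05378
  Δ         0.01141  -0.03424  -0.03424
  eq        0.06839      1.76   0.01954
  solve Keq expr → x = -0.01141; check Q = 5.9510e-04

Direction: reverse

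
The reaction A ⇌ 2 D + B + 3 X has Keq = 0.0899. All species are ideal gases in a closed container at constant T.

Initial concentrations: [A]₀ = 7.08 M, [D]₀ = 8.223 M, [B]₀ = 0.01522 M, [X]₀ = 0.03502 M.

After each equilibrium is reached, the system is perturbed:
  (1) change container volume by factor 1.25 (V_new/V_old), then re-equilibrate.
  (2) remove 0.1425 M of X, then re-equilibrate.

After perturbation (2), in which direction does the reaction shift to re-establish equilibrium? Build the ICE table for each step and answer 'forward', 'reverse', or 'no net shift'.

Direction: forward

Q₀ = 6.2430e-06 vs Keq = 0.0899 ⇒ Q<K, forward
Step 1:
                    A           D           B           X
  I              7.08       8.223     0.01522     0.03502
  C           -0.1215      0.2431      0.1215      0.3646
  E             6.958       8.466      0.1368      0.3996
  solve Keq expr → x = 0.1215; check Q = 0.0899
Then change container volume by factor 1.25 (V_new/V_old).
Step 2:
                    A           D           B           X
  I             5.567       6.773      0.1094      0.3197
  C           -0.0336     0.06719      0.0336      0.1008
  E             5.533        6.84       0.143      0.4205
  solve Keq expr → x = 0.0336; check Q = 0.0899
Then remove 0.1425 M of X.
Step 3:
                    A           D           B           X
  I             5.533        6.84       0.143       0.278
  C          -0.03616     0.07232     0.03616      0.1085
  E             5.497       6.912      0.1792      0.3865
  solve Keq expr → x = 0.03616; check Q = 0.0899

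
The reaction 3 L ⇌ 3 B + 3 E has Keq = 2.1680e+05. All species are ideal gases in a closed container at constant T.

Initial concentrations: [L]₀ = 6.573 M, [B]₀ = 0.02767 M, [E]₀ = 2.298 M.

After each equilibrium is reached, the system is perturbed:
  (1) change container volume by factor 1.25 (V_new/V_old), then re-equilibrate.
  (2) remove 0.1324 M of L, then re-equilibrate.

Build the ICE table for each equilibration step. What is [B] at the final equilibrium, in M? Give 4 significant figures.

[B]_eq = 4.648 M

Q₀ = 9.0529e-07 vs Keq = 2.1680e+05 ⇒ Q<K, forward
Step 1:
                   L          B          E
  init         6.573    0.02767      2.298
  Δ            -5.79       5.79       5.79
  eq          0.7832      5.817      8.088
  solve Keq expr → x = 1.93; check Q = 2.1680e+05
Then change container volume by factor 1.25 (V_new/V_old).
Step 2:
                   L          B          E
  init        0.6266      4.654       6.47
  Δ          -0.1056     0.1056     0.1056
  eq           0.521       4.76      6.576
  solve Keq expr → x = 0.03519; check Q = 2.1680e+05
Then remove 0.1324 M of L.
Step 3:
                   L          B          E
  init        0.3886       4.76      6.576
  Δ           0.1116    -0.1116    -0.1116
  eq          0.5001      4.648      6.464
  solve Keq expr → x = -0.03719; check Q = 2.1680e+05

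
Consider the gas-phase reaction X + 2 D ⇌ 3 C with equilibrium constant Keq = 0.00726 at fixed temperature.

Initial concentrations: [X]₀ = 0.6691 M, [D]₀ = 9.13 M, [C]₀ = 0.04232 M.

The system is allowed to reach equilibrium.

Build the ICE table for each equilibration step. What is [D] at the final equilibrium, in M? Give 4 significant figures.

[D]_eq = 8.732 M

Q₀ = 1.3590e-06 vs Keq = 0.00726 ⇒ Q<K, forward
Step 1:
                  X         D         C
  I          0.6691      9.13   0.04232
  C         -0.1988   -0.3975    0.5963
  E          0.4703     8.732    0.6386
  solve Keq expr → x = 0.1988; check Q = 0.00726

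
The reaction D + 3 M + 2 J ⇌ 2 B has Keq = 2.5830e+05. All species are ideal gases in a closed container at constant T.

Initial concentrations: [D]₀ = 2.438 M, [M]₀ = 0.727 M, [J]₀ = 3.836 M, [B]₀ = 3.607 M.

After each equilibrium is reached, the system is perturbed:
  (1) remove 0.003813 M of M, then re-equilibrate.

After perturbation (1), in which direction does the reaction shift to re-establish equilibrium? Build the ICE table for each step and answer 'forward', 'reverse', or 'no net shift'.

Q₀ = 0.9438 vs Keq = 2.5830e+05 ⇒ Q<K, forward
Step 1:
                  D         M         J         B
  init        2.438     0.727     3.836     3.607
  Δ         -0.2378   -0.7133   -0.4755    0.4755
  eq            2.2   0.01375      3.36     4.083
  solve Keq expr → x = 0.2378; check Q = 2.5830e+05
Then remove 0.003813 M of M.
Step 2:
                  D         M         J         B
  init          2.2  0.009932      3.36     4.083
  Δ        0.001266  0.003798  0.002532 -0.002532
  eq          2.202   0.01373     3.363      4.08
  solve Keq expr → x = -0.001266; check Q = 2.5830e+05

Direction: reverse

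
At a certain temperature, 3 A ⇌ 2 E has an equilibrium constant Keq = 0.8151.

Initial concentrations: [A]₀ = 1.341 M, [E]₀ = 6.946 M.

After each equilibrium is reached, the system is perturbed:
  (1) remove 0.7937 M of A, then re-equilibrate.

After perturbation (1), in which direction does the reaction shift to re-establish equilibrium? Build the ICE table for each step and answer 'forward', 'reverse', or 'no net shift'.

Q₀ = 20.01 vs Keq = 0.8151 ⇒ Q>K, reverse
Step 1:
                    A           E
  init          1.341       6.946
  Δ             2.032      -1.354
  eq            3.373       5.592
  solve Keq expr → x = -0.6772; check Q = 0.8151
Then remove 0.7937 M of A.
Step 2:
                    A           E
  init          2.579       5.592
  Δ            0.6242     -0.4161
  eq            3.203       5.175
  solve Keq expr → x = -0.2081; check Q = 0.8151

Direction: reverse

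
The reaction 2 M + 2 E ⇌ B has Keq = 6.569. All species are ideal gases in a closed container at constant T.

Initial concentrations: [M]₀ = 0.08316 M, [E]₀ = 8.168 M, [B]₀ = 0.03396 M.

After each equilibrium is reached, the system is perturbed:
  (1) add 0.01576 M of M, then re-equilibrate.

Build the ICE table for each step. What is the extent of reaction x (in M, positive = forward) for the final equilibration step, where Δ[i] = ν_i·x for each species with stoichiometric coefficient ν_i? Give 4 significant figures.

Q₀ = 0.0736 vs Keq = 6.569 ⇒ Q<K, forward
Step 1:
                    M           E           B
  init        0.08316       8.168     0.03396
  Δ          -0.07048    -0.07048     0.03524
  eq          0.01268       8.098      0.0692
  solve Keq expr → x = 0.03524; check Q = 6.569
Then add 0.01576 M of M.
Step 2:
                    M           E           B
  init        0.02844       8.098      0.0692
  Δ          -0.01506    -0.01506    0.007532
  eq          0.01337       8.082     0.07673
  solve Keq expr → x = 0.007532; check Q = 6.569

x = 0.007532 M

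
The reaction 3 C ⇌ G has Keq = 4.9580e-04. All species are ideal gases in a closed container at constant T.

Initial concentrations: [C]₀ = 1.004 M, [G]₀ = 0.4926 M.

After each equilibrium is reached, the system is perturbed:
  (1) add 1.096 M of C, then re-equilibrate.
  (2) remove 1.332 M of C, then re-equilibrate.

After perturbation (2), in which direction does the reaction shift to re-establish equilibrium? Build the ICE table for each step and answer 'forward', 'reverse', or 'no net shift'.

Q₀ = 0.4867 vs Keq = 4.9580e-04 ⇒ Q>K, reverse
Step 1:
                    C           G
  init          1.004      0.4926
  Δ             1.456     -0.4852
  eq             2.46    0.007378
  solve Keq expr → x = -0.4852; check Q = 4.9580e-04
Then add 1.096 M of C.
Step 2:
                    C           G
  init          3.556    0.007378
  Δ          -0.04237     0.01412
  eq            3.513      0.0215
  solve Keq expr → x = 0.01412; check Q = 4.9580e-04
Then remove 1.332 M of C.
Step 3:
                    C           G
  init          2.181      0.0215
  Δ           0.04802    -0.01601
  eq            2.229    0.005493
  solve Keq expr → x = -0.01601; check Q = 4.9580e-04

Direction: reverse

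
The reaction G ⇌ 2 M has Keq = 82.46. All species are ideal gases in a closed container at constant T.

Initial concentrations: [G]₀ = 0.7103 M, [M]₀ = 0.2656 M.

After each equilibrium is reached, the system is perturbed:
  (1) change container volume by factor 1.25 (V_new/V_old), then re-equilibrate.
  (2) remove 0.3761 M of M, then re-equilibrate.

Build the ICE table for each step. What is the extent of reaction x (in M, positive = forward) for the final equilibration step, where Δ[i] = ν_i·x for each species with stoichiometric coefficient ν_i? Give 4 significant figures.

Q₀ = 0.09931 vs Keq = 82.46 ⇒ Q<K, forward
Step 1:
                  G         M
  Initial    0.7103    0.2656
  Change    -0.6784     1.357
  Equil     0.03192     1.622
  solve Keq expr → x = 0.6784; check Q = 82.46
Then change container volume by factor 1.25 (V_new/V_old).
Step 2:
                  G         M
  Initial   0.02554     1.298
  Change  -0.004804  0.009607
  Equil     0.02073     1.307
  solve Keq expr → x = 0.004804; check Q = 82.46
Then remove 0.3761 M of M.
Step 3:
                  G         M
  Initial   0.02073    0.9314
  Change  -0.009766   0.01953
  Equil     0.01097    0.9509
  solve Keq expr → x = 0.009766; check Q = 82.46

x = 0.009766 M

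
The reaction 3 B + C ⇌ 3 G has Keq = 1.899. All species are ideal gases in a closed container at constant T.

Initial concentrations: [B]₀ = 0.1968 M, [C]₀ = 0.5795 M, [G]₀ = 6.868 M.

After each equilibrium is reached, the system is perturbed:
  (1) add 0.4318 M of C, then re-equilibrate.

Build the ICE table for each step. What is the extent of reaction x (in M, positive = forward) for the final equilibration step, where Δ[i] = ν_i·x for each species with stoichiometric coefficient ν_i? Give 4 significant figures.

Q₀ = 7.3344e+04 vs Keq = 1.899 ⇒ Q>K, reverse
Step 1:
                  B         C         G
  init       0.1968    0.5795     6.868
  Δ            2.73    0.9099     -2.73
  eq          2.926     1.489     4.138
  solve Keq expr → x = -0.9099; check Q = 1.899
Then add 0.4318 M of C.
Step 2:
                  B         C         G
  init        2.926     1.921     4.138
  Δ         -0.1314  -0.04379    0.1314
  eq          2.795     1.877      4.27
  solve Keq expr → x = 0.04379; check Q = 1.899

x = 0.04379 M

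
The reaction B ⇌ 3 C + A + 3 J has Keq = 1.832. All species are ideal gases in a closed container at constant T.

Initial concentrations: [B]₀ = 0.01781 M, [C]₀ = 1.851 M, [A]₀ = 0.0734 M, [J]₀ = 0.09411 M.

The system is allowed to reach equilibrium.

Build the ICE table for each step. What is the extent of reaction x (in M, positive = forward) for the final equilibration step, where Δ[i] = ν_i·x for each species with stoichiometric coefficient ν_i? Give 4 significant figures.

Q₀ = 0.02179 vs Keq = 1.832 ⇒ Q<K, forward
Step 1:
                  B         C         A         J
  I         0.01781     1.851    0.0734   0.09411
  C        -0.01679   0.05037   0.01679   0.05037
  E        0.001021     1.901   0.09019    0.1445
  solve Keq expr → x = 0.01679; check Q = 1.832

x = 0.01679 M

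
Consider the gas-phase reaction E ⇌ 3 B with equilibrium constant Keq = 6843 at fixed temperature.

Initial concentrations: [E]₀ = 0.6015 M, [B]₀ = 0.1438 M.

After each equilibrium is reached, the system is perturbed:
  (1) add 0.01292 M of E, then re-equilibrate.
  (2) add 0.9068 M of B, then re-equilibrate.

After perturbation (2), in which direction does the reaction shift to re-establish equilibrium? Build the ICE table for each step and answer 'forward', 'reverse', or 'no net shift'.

Q₀ = 0.004944 vs Keq = 6843 ⇒ Q<K, forward
Step 1:
                   E          B
  I           0.6015     0.1438
  C          -0.6004      1.801
  E         0.001075      1.945
  solve Keq expr → x = 0.6004; check Q = 6843
Then add 0.01292 M of E.
Step 2:
                   E          B
  I            0.014      1.945
  C         -0.01285    0.03856
  E         0.001141      1.984
  solve Keq expr → x = 0.01285; check Q = 6843
Then add 0.9068 M of B.
Step 3:
                   E          B
  I         0.001141       2.89
  C         0.002362  -0.007087
  E         0.003503      2.883
  solve Keq expr → x = -0.002362; check Q = 6843

Direction: reverse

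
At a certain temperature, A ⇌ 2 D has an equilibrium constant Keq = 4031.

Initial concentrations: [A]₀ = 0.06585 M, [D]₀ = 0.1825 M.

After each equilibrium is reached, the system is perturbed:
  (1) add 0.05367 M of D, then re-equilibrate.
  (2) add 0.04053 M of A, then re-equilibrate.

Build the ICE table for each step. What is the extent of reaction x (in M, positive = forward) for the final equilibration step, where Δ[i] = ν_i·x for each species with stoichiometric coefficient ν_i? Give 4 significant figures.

x = 0.04051 M

Q₀ = 0.5058 vs Keq = 4031 ⇒ Q<K, forward
Step 1:
                  A         D
  Initial   0.06585    0.1825
  Change   -0.06583    0.1317
  Equil   2.4483e-05    0.3142
  solve Keq expr → x = 0.06583; check Q = 4031
Then add 0.05367 M of D.
Step 2:
                  A         D
  Initial 2.4483e-05    0.3678
  Change  9.0767e-06 -1.8153e-05
  Equil   3.3560e-05    0.3678
  solve Keq expr → x = -9.0767e-06; check Q = 4031
Then add 0.04053 M of A.
Step 3:
                  A         D
  Initial   0.04056    0.3678
  Change   -0.04051   0.08103
  Equil   4.9975e-05    0.4488
  solve Keq expr → x = 0.04051; check Q = 4031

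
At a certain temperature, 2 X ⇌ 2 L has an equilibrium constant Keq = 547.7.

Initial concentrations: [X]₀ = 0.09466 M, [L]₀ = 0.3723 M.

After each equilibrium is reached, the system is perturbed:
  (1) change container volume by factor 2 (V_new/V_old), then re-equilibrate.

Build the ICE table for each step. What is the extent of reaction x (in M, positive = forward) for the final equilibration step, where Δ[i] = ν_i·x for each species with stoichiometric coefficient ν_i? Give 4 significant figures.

x = 0 M

Q₀ = 15.47 vs Keq = 547.7 ⇒ Q<K, forward
Step 1:
                    X           L
  init        0.09466      0.3723
  Δ          -0.07552     0.07552
  eq          0.01914      0.4478
  solve Keq expr → x = 0.03776; check Q = 547.7
Then change container volume by factor 2 (V_new/V_old).
Step 2:
                    X           L
  init       0.009568      0.2239
  Δ                 0           0
  eq         0.009568      0.2239
  solve Keq expr → x = 0; check Q = 547.7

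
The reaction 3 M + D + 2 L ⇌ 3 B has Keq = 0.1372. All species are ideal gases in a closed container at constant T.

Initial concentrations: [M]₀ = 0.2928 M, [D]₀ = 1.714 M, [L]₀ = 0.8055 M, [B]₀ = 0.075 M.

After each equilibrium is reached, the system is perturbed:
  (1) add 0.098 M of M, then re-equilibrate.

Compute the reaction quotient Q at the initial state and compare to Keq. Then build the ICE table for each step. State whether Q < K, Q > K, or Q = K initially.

Q₀ = 0.01511; Q < K (proceeds forward)

Q₀ = 0.01511 vs Keq = 0.1372 ⇒ Q<K, forward
Step 1:
                  M         D         L         B
  I          0.2928     1.714    0.8055     0.075
  C        -0.05046  -0.01682  -0.03364   0.05046
  E          0.2423     1.697    0.7719    0.1255
  solve Keq expr → x = 0.01682; check Q = 0.1372
Then add 0.098 M of M.
Step 2:
                  M         D         L         B
  I          0.3403     1.697    0.7719    0.1255
  C        -0.03131  -0.01044  -0.02087   0.03131
  E           0.309     1.687     0.751    0.1568
  solve Keq expr → x = 0.01044; check Q = 0.1372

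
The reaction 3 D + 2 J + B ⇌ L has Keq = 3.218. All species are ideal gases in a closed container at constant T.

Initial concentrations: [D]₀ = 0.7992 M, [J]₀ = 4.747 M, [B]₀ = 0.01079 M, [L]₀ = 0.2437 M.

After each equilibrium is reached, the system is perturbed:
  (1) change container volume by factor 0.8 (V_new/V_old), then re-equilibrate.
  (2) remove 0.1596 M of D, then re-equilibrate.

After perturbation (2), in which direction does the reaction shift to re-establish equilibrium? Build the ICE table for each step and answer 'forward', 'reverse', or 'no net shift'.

Direction: reverse

Q₀ = 1.963 vs Keq = 3.218 ⇒ Q<K, forward
Step 1:
                  D         J         B         L
  init       0.7992     4.747   0.01079    0.2437
  Δ        -0.01136 -0.007576 -0.003788  0.003788
  eq         0.7878     4.739  0.007002    0.2475
  solve Keq expr → x = 0.003788; check Q = 3.218
Then change container volume by factor 0.8 (V_new/V_old).
Step 2:
                  D         J         B         L
  init       0.9848     5.924  0.008752    0.3094
  Δ        -0.01699  -0.01133 -0.005663  0.005663
  eq         0.9678     5.913  0.003089     0.315
  solve Keq expr → x = 0.005663; check Q = 3.218
Then remove 0.1596 M of D.
Step 3:
                  D         J         B         L
  init       0.8082     5.913  0.003089     0.315
  Δ        0.006164  0.004109  0.002055 -0.002055
  eq         0.8144     5.917  0.005143     0.313
  solve Keq expr → x = -0.002055; check Q = 3.218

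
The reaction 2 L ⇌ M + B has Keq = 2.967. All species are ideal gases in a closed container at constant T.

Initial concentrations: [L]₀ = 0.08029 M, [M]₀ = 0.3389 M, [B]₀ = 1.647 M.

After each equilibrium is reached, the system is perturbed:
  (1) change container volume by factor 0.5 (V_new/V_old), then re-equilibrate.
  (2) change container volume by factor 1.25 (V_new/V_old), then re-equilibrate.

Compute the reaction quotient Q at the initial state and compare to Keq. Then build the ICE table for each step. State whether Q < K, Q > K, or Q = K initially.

Q₀ = 86.58 vs Keq = 2.967 ⇒ Q>K, reverse
Step 1:
                  L         M         B
  init      0.08029    0.3389     1.647
  Δ          0.2507   -0.1253   -0.1253
  eq          0.331    0.2136     1.522
  solve Keq expr → x = -0.1253; check Q = 2.967
Then change container volume by factor 0.5 (V_new/V_old).
Step 2:
                  L         M         B
  init       0.6619    0.4271     3.043
  Δ               0         0         0
  eq         0.6619    0.4271     3.043
  solve Keq expr → x = 0; check Q = 2.967
Then change container volume by factor 1.25 (V_new/V_old).
Step 3:
                  L         M         B
  init       0.5295    0.3417     2.435
  Δ               0         0         0
  eq         0.5295    0.3417     2.435
  solve Keq expr → x = 0; check Q = 2.967

Q₀ = 86.58; Q > K (proceeds reverse)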